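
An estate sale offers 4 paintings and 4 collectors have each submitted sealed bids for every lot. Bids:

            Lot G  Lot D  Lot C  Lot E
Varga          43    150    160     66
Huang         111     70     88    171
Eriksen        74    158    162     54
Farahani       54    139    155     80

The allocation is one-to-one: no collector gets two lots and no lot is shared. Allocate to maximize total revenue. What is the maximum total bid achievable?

Max total: $550

This is a one-to-one assignment (maximum-weight bipartite matching).
Optimal: Varga→Lot D ($150), Huang→Lot E ($171), Eriksen→Lot G ($74), Farahani→Lot C ($155) — total 150+171+74+155 = $550.
Max-entry greedy (repeatedly take the single best remaining cell) gives $537, worse by 13.
Next-best assignment: Varga→Lot C, Huang→Lot E, Eriksen→Lot G, Farahani→Lot D = $544.
Every other assignment is strictly worse.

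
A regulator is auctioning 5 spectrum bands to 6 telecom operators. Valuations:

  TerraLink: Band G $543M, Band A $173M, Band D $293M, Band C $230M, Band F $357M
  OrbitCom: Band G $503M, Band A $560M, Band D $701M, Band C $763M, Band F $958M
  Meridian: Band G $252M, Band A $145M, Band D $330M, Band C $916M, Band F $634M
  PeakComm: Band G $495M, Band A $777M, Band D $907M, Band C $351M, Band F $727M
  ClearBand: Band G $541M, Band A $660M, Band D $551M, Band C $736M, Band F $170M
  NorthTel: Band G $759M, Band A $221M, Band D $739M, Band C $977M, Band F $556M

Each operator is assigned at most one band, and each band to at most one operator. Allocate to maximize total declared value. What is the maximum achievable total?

Maximum total: $4200M

Optimal: NorthTel→Band G ($759M), ClearBand→Band A ($660M), PeakComm→Band D ($907M), Meridian→Band C ($916M), OrbitCom→Band F ($958M) — total 759+660+907+916+958 = $4200M.
Max-entry greedy (repeatedly take the single best remaining cell) gives $4045M, worse by 155.
Next-best assignment: TerraLink→Band G, ClearBand→Band A, PeakComm→Band D, NorthTel→Band C, OrbitCom→Band F = $4045M.
No other one-to-one assignment exceeds $4200M.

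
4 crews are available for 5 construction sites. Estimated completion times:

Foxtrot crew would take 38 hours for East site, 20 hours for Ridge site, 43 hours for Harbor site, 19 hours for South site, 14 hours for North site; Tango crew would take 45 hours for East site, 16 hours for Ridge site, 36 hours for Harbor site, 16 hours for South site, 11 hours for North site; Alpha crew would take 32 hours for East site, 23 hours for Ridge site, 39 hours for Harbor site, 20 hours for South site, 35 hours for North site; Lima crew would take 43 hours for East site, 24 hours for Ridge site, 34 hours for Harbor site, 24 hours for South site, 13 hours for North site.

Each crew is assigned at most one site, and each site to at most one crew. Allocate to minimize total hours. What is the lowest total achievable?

Optimal: Foxtrot crew→South site (19 hours), Tango crew→Ridge site (16 hours), Alpha crew→East site (32 hours), Lima crew→North site (13 hours) — total 19+16+32+13 = 80 hours.
Min-entry greedy (repeatedly take the single cheapest remaining cell) gives 87 hours, worse by 7.
Next-best assignment: Foxtrot crew→Ridge site, Tango crew→South site, Alpha crew→East site, Lima crew→North site = 81 hours.

Minimum total: 80 hours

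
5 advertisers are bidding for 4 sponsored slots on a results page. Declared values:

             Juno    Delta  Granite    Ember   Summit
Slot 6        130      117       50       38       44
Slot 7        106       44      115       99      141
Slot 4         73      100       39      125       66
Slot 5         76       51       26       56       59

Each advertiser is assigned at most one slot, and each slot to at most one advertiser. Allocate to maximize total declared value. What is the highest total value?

Optimal: Delta→Slot 6 ($117), Summit→Slot 7 ($141), Ember→Slot 4 ($125), Juno→Slot 5 ($76) — total 117+141+125+76 = $459.

Maximum total: $459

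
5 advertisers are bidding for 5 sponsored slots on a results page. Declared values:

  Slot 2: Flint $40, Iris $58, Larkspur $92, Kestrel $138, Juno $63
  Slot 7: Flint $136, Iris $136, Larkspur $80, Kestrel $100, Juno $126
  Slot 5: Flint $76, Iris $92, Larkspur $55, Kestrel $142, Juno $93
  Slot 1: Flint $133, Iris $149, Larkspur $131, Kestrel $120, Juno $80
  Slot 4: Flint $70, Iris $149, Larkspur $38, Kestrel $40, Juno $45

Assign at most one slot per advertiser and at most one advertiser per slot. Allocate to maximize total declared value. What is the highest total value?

Maximum total: $647

Optimal: Flint→Slot 7 ($136), Iris→Slot 4 ($149), Larkspur→Slot 1 ($131), Kestrel→Slot 2 ($138), Juno→Slot 5 ($93) — total 136+149+131+138+93 = $647.
Max-entry greedy (repeatedly take the single best remaining cell) gives $564, worse by 83.
No other one-to-one assignment exceeds $647.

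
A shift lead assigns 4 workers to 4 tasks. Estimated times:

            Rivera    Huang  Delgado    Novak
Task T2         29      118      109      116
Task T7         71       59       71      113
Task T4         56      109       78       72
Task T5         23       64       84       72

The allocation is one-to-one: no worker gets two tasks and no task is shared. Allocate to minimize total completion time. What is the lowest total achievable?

This is a one-to-one assignment (minimum-cost bipartite matching).
Optimal: Rivera→Task T2 (29 min), Huang→Task T5 (64 min), Delgado→Task T7 (71 min), Novak→Task T4 (72 min) — total 29+64+71+72 = 236 min.
Min-entry greedy (repeatedly take the single cheapest remaining cell) gives 263 min, worse by 27.
Swapping Rivera↔Delgado (Rivera→Task T7 71 min, Delgado→Task T2 109 min) adds 80.

Minimum total: 236 min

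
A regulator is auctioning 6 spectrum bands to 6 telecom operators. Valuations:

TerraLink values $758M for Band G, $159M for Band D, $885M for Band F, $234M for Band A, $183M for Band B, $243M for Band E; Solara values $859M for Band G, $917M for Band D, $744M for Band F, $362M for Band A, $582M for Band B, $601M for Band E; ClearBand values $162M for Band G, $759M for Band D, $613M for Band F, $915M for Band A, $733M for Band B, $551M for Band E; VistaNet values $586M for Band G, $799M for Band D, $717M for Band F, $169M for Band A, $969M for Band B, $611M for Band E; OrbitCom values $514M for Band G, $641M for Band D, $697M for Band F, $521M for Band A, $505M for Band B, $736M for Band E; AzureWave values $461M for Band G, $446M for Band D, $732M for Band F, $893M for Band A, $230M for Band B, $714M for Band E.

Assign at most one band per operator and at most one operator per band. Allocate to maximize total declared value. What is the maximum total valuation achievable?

Maximum total: $5101M

This is a one-to-one assignment (maximum-weight bipartite matching).
Optimal: TerraLink→Band F ($885M), Solara→Band G ($859M), ClearBand→Band D ($759M), VistaNet→Band B ($969M), OrbitCom→Band E ($736M), AzureWave→Band A ($893M) — total 885+859+759+969+736+893 = $5101M.
Row-greedy (each operator in turn takes its best remaining band) gives $4883M, worse by 218.
Swapping ClearBand↔Solara (ClearBand→Band G $162M, Solara→Band D $917M) loses 539.
Every other assignment is strictly worse.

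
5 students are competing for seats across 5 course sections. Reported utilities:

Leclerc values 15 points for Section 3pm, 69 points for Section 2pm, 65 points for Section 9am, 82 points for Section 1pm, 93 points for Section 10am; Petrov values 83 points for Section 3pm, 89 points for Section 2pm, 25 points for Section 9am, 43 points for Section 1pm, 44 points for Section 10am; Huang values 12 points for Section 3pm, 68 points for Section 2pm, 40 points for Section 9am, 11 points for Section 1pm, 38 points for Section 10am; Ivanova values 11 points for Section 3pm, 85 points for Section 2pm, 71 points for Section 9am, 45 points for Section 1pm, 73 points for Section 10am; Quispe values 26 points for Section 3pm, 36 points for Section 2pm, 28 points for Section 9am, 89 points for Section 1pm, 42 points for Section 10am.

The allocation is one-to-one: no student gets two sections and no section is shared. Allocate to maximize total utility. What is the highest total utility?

Optimal: Leclerc→Section 10am (93 points), Petrov→Section 3pm (83 points), Huang→Section 2pm (68 points), Ivanova→Section 9am (71 points), Quispe→Section 1pm (89 points) — total 93+83+68+71+89 = 404 points.
Row-greedy (each student in turn takes its best remaining section) gives 293 points, worse by 111.

Maximum total: 404 points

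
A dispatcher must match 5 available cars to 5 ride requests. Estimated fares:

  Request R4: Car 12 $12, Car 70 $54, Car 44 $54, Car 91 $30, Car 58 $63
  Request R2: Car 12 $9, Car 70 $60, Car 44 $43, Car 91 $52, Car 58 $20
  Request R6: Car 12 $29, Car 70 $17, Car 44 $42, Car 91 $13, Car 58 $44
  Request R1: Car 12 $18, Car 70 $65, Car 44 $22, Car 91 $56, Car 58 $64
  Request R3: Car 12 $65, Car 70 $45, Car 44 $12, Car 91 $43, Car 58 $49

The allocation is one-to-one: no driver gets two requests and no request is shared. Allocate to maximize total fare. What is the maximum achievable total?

Max total: $287

Optimal: Car 12→Request R3 ($65), Car 70→Request R1 ($65), Car 44→Request R6 ($42), Car 91→Request R2 ($52), Car 58→Request R4 ($63) — total 65+65+42+52+63 = $287.
Column-greedy (each request in turn goes to its best remaining driver) gives $286, worse by 1.
Swapping Car 44↔Car 12 (Car 44→Request R3 $12, Car 12→Request R6 $29) loses 66.
No other one-to-one assignment exceeds $287.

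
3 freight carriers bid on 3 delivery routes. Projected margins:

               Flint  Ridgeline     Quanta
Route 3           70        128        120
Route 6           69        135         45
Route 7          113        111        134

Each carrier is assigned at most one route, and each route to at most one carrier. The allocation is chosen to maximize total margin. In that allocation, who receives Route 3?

Optimal: Flint→Route 7 ($113k), Ridgeline→Route 6 ($135k), Quanta→Route 3 ($120k) — total 113+135+120 = $368k.
Column-greedy (each route in turn goes to its best remaining carrier) gives $331k, worse by 37.
Swapping Ridgeline↔Quanta (Ridgeline→Route 3 $128k, Quanta→Route 6 $45k) loses 82.
Quanta's own top route is Route 7 ($134k), but forcing Quanta→Route 7 and reassigning the rest optimally gives only $339k — worse by 29.

Quanta receives Route 3.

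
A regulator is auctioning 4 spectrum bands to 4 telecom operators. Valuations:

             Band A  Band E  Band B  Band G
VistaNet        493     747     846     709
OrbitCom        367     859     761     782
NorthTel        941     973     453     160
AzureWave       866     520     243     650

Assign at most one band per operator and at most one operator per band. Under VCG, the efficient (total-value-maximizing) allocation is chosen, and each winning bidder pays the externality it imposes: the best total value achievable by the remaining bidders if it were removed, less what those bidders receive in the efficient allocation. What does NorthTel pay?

Efficient allocation: VistaNet→Band B ($846M), OrbitCom→Band G ($782M), NorthTel→Band E ($973M), AzureWave→Band A ($866M); total welfare W = $3467M.
NorthTel receives Band E at value $973M, so the others get W − 973 = $2494M.
Without NorthTel: best allocation of the remaining 3 bidders over all 4 bands is VistaNet→Band B ($846M), OrbitCom→Band E ($859M), AzureWave→Band A ($866M), total $2571M.
VCG payment = (others' best without NorthTel) − (others' welfare with NorthTel) = 2571 − 2494 = $77M.

NorthTel pays $77M.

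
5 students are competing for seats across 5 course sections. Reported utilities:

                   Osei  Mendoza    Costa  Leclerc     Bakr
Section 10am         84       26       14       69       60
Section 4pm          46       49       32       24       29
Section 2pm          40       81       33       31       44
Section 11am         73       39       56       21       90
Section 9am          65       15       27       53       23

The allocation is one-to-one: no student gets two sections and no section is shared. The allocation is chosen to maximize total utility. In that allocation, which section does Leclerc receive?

Optimal: Osei→Section 10am (84 points), Mendoza→Section 2pm (81 points), Costa→Section 4pm (32 points), Leclerc→Section 9am (53 points), Bakr→Section 11am (90 points) — total 84+81+32+53+90 = 340 points.
Row-greedy (each student in turn takes its best remaining section) gives 303 points, worse by 37.
Checked against all permutations: 340 points is optimal.
Leclerc's own top section is Section 10am (69 points), but forcing Leclerc→Section 10am and reassigning the rest optimally gives only 337 points — worse by 3.

Leclerc receives Section 9am.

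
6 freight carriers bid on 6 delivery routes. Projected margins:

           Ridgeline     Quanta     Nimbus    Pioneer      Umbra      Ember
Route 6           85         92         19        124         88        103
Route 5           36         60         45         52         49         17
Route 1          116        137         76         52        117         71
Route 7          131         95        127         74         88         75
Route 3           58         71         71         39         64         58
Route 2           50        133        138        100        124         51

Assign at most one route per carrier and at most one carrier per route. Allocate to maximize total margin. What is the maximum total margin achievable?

Max total: $637k

Optimal: Ridgeline→Route 7 ($131k), Quanta→Route 1 ($137k), Nimbus→Route 2 ($138k), Pioneer→Route 6 ($124k), Umbra→Route 5 ($49k), Ember→Route 3 ($58k) — total 131+137+138+124+49+58 = $637k.
Column-greedy (each route in turn goes to its best remaining carrier) gives $554k, worse by 83.
Swapping Nimbus↔Ember (Nimbus→Route 3 $71k, Ember→Route 2 $51k) loses 74.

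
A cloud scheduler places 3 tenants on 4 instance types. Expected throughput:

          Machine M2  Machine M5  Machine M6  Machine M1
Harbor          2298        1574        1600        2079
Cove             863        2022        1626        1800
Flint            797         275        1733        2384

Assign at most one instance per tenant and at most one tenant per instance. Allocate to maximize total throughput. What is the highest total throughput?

Optimal: Harbor→Machine M2 (2298 ops/s), Cove→Machine M5 (2022 ops/s), Flint→Machine M1 (2384 ops/s) — total 2298+2022+2384 = 6704 ops/s.
Every other assignment is strictly worse.

Max total: 6704 ops/s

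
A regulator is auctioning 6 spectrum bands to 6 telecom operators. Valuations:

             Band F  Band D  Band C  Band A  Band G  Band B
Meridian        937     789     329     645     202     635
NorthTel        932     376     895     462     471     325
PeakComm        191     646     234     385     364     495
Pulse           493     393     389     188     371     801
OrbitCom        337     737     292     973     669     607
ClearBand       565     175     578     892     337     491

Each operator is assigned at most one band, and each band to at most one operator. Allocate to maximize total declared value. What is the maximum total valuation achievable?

Max total: $4840M

Optimal: Meridian→Band F ($937M), NorthTel→Band C ($895M), PeakComm→Band D ($646M), Pulse→Band B ($801M), OrbitCom→Band G ($669M), ClearBand→Band A ($892M) — total 937+895+646+801+669+892 = $4840M.
Row-greedy (each operator in turn takes its best remaining band) gives $4589M, worse by 251.
Next-best assignment: Meridian→Band F, NorthTel→Band C, PeakComm→Band G, Pulse→Band B, OrbitCom→Band D, ClearBand→Band A = $4626M.
Every other assignment is strictly worse.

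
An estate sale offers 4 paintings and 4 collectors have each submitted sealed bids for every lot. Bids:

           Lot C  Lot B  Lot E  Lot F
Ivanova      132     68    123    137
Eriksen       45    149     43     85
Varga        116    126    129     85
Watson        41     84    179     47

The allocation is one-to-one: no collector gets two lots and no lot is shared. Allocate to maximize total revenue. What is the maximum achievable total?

Optimal: Ivanova→Lot F ($137), Eriksen→Lot B ($149), Varga→Lot C ($116), Watson→Lot E ($179) — total 137+149+116+179 = $581.
Row-greedy (each collector in turn takes its best remaining lot) gives $456, worse by 125.
Swapping Ivanova↔Eriksen (Ivanova→Lot B $68, Eriksen→Lot F $85) loses 133.

Maximum total: $581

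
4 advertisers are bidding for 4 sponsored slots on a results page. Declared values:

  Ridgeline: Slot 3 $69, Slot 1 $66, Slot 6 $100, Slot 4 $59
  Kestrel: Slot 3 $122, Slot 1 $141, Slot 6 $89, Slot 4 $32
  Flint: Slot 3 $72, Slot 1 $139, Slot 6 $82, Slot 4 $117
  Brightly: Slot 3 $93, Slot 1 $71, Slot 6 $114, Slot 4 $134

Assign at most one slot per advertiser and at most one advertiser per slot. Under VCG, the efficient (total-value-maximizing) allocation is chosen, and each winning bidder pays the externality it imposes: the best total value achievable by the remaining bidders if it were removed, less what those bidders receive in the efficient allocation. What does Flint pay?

Flint pays $19.

Efficient allocation: Ridgeline→Slot 6 ($100), Kestrel→Slot 3 ($122), Flint→Slot 1 ($139), Brightly→Slot 4 ($134); total welfare W = $495.
Flint receives Slot 1 at value $139, so the others get W − 139 = $356.
Without Flint: best allocation of the remaining 3 bidders over all 4 slots is Ridgeline→Slot 6 ($100), Kestrel→Slot 1 ($141), Brightly→Slot 4 ($134), total $375.
VCG payment = (others' best without Flint) − (others' welfare with Flint) = 375 − 356 = $19.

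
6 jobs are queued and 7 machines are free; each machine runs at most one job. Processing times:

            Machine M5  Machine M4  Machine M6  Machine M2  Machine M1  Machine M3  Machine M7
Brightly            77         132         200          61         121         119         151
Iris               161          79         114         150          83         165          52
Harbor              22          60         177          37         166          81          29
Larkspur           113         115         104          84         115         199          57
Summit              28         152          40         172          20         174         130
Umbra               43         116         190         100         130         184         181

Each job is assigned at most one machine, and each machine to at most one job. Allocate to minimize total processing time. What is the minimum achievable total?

Optimal: Brightly→Machine M2 (61 min), Iris→Machine M4 (79 min), Harbor→Machine M7 (29 min), Larkspur→Machine M6 (104 min), Summit→Machine M1 (20 min), Umbra→Machine M5 (43 min) — total 61+79+29+104+20+43 = 336 min.
Min-entry greedy (repeatedly take the single cheapest remaining cell) gives 375 min, worse by 39.

Minimum total: 336 min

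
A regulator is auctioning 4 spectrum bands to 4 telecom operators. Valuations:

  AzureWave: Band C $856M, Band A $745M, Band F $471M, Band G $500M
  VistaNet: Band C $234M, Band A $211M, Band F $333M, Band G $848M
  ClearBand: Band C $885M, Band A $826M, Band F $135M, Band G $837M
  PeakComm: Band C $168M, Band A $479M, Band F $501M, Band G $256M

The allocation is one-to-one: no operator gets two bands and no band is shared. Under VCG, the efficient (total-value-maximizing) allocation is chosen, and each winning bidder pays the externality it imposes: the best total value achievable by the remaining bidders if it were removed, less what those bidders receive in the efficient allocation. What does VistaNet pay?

Efficient allocation: AzureWave→Band C ($856M), VistaNet→Band G ($848M), ClearBand→Band A ($826M), PeakComm→Band F ($501M); total welfare W = $3031M.
VistaNet receives Band G at value $848M, so the others get W − 848 = $2183M.
Without VistaNet: best allocation of the remaining 3 bidders over all 4 bands is AzureWave→Band C ($856M), ClearBand→Band G ($837M), PeakComm→Band F ($501M), total $2194M.
VCG payment = (others' best without VistaNet) − (others' welfare with VistaNet) = 2194 − 2183 = $11M.

VistaNet pays $11M.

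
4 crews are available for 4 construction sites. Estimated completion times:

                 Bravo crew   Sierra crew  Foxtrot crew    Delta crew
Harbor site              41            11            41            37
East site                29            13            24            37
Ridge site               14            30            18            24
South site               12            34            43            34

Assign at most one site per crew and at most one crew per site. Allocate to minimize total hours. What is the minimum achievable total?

Optimal: Bravo crew→South site (12 hours), Sierra crew→Harbor site (11 hours), Foxtrot crew→East site (24 hours), Delta crew→Ridge site (24 hours) — total 12+11+24+24 = 71 hours.
Column-greedy (each site in turn goes to its cheapest remaining crew) gives 83 hours, worse by 12.
Next-best assignment: Bravo crew→South site, Sierra crew→Harbor site, Foxtrot crew→Ridge site, Delta crew→East site = 78 hours.
Swapping Foxtrot crew↔Sierra crew (Foxtrot crew→Harbor site 41 hours, Sierra crew→East site 13 hours) adds 19.
No other one-to-one assignment undercuts 71 hours.

Min total: 71 hours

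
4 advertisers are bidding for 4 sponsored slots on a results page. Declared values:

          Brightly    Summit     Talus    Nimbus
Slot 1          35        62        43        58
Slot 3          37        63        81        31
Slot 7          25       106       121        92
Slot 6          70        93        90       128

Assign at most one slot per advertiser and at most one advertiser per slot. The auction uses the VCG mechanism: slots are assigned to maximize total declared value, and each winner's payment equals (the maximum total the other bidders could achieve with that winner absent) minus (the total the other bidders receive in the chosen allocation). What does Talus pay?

Efficient allocation: Brightly→Slot 1 ($35), Summit→Slot 7 ($106), Talus→Slot 3 ($81), Nimbus→Slot 6 ($128); total welfare W = $350.
Talus receives Slot 3 at value $81, so the others get W − 81 = $269.
Without Talus: best allocation of the remaining 3 bidders over all 4 slots is Brightly→Slot 3 ($37), Summit→Slot 7 ($106), Nimbus→Slot 6 ($128), total $271.
VCG payment = (others' best without Talus) − (others' welfare with Talus) = 271 − 269 = $2.

Talus pays $2.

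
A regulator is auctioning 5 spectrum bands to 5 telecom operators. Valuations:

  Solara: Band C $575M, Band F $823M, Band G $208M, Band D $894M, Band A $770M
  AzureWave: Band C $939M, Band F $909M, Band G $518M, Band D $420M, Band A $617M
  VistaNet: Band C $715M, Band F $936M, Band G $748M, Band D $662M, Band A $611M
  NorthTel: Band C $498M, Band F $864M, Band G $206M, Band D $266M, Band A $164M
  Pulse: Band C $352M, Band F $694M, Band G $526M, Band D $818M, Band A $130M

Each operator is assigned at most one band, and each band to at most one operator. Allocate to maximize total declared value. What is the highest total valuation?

Optimal: Solara→Band A ($770M), AzureWave→Band C ($939M), VistaNet→Band G ($748M), NorthTel→Band F ($864M), Pulse→Band D ($818M) — total 770+939+748+864+818 = $4139M.
Row-greedy (each operator in turn takes its best remaining band) gives $3105M, worse by 1034.
Swapping AzureWave↔Pulse (AzureWave→Band D $420M, Pulse→Band C $352M) loses 985.
Every other assignment is strictly worse.

Maximum total: $4139M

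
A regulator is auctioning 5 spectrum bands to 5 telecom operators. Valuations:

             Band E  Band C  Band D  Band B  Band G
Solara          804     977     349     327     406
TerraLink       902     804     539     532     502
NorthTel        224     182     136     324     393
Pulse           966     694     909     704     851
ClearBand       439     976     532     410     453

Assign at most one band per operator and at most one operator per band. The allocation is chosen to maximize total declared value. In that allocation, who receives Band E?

Solara receives Band E.

Treat this as an assignment problem: match each operator to one band.
Optimal: Solara→Band E ($804M), TerraLink→Band B ($532M), NorthTel→Band G ($393M), Pulse→Band D ($909M), ClearBand→Band C ($976M) — total 804+532+393+909+976 = $3614M.
Row-greedy (each operator in turn takes its best remaining band) gives $3591M, worse by 23.
Swapping TerraLink↔ClearBand (TerraLink→Band C $804M, ClearBand→Band B $410M) loses 294.
Solara's own top band is Band C ($977M), but forcing Solara→Band C and reassigning the rest optimally gives only $3591M — worse by 23.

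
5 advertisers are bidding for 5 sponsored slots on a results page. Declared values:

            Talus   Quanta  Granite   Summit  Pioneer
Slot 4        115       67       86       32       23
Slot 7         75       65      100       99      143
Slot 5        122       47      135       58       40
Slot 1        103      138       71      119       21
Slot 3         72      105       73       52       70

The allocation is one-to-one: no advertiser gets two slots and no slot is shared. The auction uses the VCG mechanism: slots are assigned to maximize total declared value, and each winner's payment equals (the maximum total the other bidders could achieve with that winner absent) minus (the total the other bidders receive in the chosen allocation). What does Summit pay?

Summit pays $33.

Efficient allocation: Talus→Slot 4 ($115), Quanta→Slot 3 ($105), Granite→Slot 5 ($135), Summit→Slot 1 ($119), Pioneer→Slot 7 ($143); total welfare W = $617.
Summit receives Slot 1 at value $119, so the others get W − 119 = $498.
Without Summit: best allocation of the remaining 4 bidders over all 5 slots is Talus→Slot 4 ($115), Quanta→Slot 1 ($138), Granite→Slot 5 ($135), Pioneer→Slot 7 ($143), total $531.
VCG payment = (others' best without Summit) − (others' welfare with Summit) = 531 − 498 = $33.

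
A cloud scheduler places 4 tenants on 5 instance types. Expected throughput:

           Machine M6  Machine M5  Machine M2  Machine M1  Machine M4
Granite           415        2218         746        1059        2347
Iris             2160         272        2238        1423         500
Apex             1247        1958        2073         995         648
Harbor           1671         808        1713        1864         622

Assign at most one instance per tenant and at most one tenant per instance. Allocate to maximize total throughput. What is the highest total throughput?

Maximum total: 8444 ops/s

Treat this as an assignment problem: match each tenant to one instance.
Optimal: Granite→Machine M4 (2347 ops/s), Iris→Machine M6 (2160 ops/s), Apex→Machine M2 (2073 ops/s), Harbor→Machine M1 (1864 ops/s) — total 2347+2160+2073+1864 = 8444 ops/s.
Row-greedy (each tenant in turn takes its best remaining instance) gives 8407 ops/s, worse by 37.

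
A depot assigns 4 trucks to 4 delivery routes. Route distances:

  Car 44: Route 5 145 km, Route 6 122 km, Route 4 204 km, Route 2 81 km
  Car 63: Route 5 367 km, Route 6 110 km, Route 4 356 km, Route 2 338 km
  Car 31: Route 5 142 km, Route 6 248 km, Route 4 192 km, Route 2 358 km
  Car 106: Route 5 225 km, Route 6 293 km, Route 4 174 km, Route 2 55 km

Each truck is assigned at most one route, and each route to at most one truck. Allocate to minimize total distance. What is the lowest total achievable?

Optimal: Car 44→Route 5 (145 km), Car 63→Route 6 (110 km), Car 31→Route 4 (192 km), Car 106→Route 2 (55 km) — total 145+110+192+55 = 502 km.
Min-entry greedy (repeatedly take the single cheapest remaining cell) gives 511 km, worse by 9.
No other one-to-one assignment undercuts 502 km.

Minimum total: 502 km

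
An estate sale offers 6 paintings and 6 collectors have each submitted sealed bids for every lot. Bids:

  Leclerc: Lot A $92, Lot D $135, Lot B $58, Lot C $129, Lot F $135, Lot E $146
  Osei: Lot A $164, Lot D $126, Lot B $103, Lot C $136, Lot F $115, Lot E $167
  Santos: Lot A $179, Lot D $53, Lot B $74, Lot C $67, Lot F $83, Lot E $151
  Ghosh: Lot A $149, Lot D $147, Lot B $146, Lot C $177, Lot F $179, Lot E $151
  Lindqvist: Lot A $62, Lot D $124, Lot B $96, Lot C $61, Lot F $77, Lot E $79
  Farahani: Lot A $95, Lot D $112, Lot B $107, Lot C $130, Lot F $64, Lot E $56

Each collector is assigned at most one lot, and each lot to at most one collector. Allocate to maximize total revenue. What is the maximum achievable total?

Optimal: Leclerc→Lot F ($135), Osei→Lot E ($167), Santos→Lot A ($179), Ghosh→Lot C ($177), Lindqvist→Lot D ($124), Farahani→Lot B ($107) — total 135+167+179+177+124+107 = $889.
Max-entry greedy (repeatedly take the single best remaining cell) gives $886, worse by 3.
Next-best assignment: Leclerc→Lot D, Osei→Lot E, Santos→Lot A, Ghosh→Lot F, Lindqvist→Lot B, Farahani→Lot C = $886.
Checked against all permutations: $889 is optimal.

Maximum total: $889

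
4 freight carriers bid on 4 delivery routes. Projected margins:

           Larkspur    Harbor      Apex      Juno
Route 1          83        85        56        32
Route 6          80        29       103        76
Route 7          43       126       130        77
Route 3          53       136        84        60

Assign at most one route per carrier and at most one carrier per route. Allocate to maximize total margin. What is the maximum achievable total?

Optimal: Larkspur→Route 1 ($83k), Harbor→Route 3 ($136k), Apex→Route 7 ($130k), Juno→Route 6 ($76k) — total 83+136+130+76 = $425k.
Column-greedy (each route in turn goes to its best remaining carrier) gives $318k, worse by 107.
Checked against all permutations: $425k is optimal.

Maximum total: $425k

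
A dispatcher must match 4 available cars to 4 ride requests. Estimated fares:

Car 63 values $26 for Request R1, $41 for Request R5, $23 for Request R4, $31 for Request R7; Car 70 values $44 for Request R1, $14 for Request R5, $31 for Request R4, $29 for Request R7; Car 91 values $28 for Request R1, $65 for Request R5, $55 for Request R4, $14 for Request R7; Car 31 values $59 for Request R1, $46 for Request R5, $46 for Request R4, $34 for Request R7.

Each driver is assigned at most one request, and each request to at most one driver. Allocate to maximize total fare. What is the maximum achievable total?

Max total: $186

This is the linear assignment problem.
Optimal: Car 63→Request R7 ($31), Car 70→Request R1 ($44), Car 91→Request R5 ($65), Car 31→Request R4 ($46) — total 31+44+65+46 = $186.
Swapping Car 31↔Car 91 (Car 31→Request R5 $46, Car 91→Request R4 $55) loses 10.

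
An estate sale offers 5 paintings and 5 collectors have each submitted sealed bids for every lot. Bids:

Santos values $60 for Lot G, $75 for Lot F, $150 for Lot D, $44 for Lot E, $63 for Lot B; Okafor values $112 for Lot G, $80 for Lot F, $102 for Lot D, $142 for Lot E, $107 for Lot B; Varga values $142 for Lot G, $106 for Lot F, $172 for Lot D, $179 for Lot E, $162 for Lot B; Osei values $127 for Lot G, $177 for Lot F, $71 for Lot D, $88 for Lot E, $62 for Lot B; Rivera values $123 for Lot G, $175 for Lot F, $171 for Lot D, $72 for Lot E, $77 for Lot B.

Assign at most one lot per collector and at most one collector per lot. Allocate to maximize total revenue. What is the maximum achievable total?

Max total: $756

Treat this as an assignment problem: match each collector to one lot.
Optimal: Santos→Lot D ($150), Okafor→Lot E ($142), Varga→Lot B ($162), Osei→Lot G ($127), Rivera→Lot F ($175) — total 150+142+162+127+175 = $756.
Row-greedy (each collector in turn takes its best remaining lot) gives $754, worse by 2.
Checked against all permutations: $756 is optimal.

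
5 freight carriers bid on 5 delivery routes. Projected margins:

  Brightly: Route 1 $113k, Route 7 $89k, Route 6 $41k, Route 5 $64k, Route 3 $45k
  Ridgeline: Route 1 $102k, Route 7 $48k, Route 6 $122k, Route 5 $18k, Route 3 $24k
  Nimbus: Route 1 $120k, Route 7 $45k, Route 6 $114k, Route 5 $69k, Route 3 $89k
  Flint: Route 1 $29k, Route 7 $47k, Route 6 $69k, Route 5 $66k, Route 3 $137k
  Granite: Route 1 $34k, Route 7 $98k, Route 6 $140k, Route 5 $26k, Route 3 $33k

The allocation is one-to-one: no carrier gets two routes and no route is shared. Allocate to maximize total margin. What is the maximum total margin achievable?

Optimal: Brightly→Route 5 ($64k), Ridgeline→Route 6 ($122k), Nimbus→Route 1 ($120k), Flint→Route 3 ($137k), Granite→Route 7 ($98k) — total 64+122+120+137+98 = $541k.
Checked against all permutations: $541k is optimal.

Max total: $541k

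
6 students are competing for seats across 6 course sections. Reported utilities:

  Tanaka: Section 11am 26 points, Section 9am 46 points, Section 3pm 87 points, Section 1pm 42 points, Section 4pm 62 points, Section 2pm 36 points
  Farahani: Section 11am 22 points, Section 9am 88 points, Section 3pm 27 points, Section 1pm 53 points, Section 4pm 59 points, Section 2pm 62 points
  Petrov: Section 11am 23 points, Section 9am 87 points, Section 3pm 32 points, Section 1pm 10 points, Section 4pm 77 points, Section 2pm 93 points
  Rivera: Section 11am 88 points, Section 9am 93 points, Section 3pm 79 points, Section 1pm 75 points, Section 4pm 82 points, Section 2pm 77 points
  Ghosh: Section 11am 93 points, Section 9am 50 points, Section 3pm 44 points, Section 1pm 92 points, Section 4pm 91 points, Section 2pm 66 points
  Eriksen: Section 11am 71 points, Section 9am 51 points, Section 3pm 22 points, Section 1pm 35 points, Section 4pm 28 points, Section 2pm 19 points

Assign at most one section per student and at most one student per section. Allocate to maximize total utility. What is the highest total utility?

Max total: 513 points

Optimal: Tanaka→Section 3pm (87 points), Farahani→Section 9am (88 points), Petrov→Section 2pm (93 points), Rivera→Section 4pm (82 points), Ghosh→Section 1pm (92 points), Eriksen→Section 11am (71 points) — total 87+88+93+82+92+71 = 513 points.
Row-greedy (each student in turn takes its best remaining section) gives 476 points, worse by 37.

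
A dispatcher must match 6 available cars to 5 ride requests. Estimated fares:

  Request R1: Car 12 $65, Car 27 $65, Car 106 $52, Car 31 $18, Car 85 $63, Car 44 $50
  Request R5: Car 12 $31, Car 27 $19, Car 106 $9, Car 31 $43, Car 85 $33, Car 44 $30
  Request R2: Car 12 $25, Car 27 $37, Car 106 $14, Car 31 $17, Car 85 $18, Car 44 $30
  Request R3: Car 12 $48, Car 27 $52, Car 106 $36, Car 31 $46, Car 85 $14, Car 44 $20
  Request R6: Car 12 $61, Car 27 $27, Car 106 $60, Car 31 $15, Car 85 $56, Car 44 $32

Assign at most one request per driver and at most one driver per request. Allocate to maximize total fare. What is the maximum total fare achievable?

This is a one-to-one assignment (maximum-weight bipartite matching).
Optimal: Car 85→Request R1 ($63), Car 31→Request R5 ($43), Car 27→Request R2 ($37), Car 12→Request R3 ($48), Car 106→Request R6 ($60) — total 63+43+37+48+60 = $251.
Column-greedy (each request in turn goes to its best remaining driver) gives $237, worse by 14.
Every other assignment is strictly worse.

Maximum total: $251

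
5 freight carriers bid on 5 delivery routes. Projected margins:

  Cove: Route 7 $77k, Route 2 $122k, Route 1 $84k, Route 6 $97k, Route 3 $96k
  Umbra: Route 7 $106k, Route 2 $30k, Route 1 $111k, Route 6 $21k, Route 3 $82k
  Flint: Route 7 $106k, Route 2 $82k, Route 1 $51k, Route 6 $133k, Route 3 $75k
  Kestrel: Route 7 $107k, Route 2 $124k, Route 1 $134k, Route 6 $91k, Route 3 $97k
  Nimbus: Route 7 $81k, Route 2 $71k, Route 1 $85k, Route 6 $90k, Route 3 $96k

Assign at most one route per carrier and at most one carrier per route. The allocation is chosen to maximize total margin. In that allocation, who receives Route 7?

Optimal: Cove→Route 2 ($122k), Umbra→Route 7 ($106k), Flint→Route 6 ($133k), Kestrel→Route 1 ($134k), Nimbus→Route 3 ($96k) — total 122+106+133+134+96 = $591k.
Row-greedy (each carrier in turn takes its best remaining route) gives $569k, worse by 22.
Next-best assignment: Cove→Route 2, Umbra→Route 1, Flint→Route 6, Kestrel→Route 7, Nimbus→Route 3 = $569k.
Swapping Nimbus↔Umbra (Nimbus→Route 7 $81k, Umbra→Route 3 $82k) loses 39.
Umbra's own top route is Route 1 ($111k), but forcing Umbra→Route 1 and reassigning the rest optimally gives only $569k — worse by 22.

Umbra receives Route 7.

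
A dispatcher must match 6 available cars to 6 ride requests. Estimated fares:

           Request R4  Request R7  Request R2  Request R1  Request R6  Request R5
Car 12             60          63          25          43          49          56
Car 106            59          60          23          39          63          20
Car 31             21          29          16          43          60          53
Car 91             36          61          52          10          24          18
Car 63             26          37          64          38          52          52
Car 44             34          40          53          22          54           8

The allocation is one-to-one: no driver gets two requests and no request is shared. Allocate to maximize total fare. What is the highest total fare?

This is the linear assignment problem.
Optimal: Car 12→Request R5 ($56), Car 106→Request R4 ($59), Car 31→Request R1 ($43), Car 91→Request R7 ($61), Car 63→Request R2 ($64), Car 44→Request R6 ($54) — total 56+59+43+61+64+54 = $337.
Column-greedy (each request in turn goes to its best remaining driver) gives $299, worse by 38.
Next-best assignment: Car 12→Request R1, Car 106→Request R4, Car 31→Request R5, Car 91→Request R7, Car 63→Request R2, Car 44→Request R6 = $334.
Every other assignment is strictly worse.

Maximum total: $337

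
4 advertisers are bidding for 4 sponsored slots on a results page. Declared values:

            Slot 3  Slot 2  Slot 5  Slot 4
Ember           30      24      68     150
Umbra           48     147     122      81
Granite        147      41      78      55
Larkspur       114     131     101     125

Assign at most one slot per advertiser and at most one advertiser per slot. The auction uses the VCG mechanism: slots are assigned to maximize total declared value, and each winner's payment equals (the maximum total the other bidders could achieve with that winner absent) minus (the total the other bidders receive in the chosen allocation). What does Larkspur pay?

Efficient allocation: Ember→Slot 4 ($150), Umbra→Slot 5 ($122), Granite→Slot 3 ($147), Larkspur→Slot 2 ($131); total welfare W = $550.
Larkspur receives Slot 2 at value $131, so the others get W − 131 = $419.
Without Larkspur: best allocation of the remaining 3 bidders over all 4 slots is Ember→Slot 4 ($150), Umbra→Slot 2 ($147), Granite→Slot 3 ($147), total $444.
VCG payment = (others' best without Larkspur) − (others' welfare with Larkspur) = 444 − 419 = $25.

Larkspur pays $25.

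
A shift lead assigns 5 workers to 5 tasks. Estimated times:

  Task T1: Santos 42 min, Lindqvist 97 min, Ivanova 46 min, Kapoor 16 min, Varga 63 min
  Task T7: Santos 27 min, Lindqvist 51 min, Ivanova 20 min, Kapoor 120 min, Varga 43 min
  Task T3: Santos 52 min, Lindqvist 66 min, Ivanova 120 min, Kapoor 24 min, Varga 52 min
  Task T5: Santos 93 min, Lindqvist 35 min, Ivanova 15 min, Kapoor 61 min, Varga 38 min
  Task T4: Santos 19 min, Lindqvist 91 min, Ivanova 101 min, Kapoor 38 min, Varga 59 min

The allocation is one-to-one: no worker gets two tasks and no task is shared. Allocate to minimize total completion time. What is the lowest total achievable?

This is the linear assignment problem.
Optimal: Santos→Task T4 (19 min), Lindqvist→Task T5 (35 min), Ivanova→Task T7 (20 min), Kapoor→Task T1 (16 min), Varga→Task T3 (52 min) — total 19+35+20+16+52 = 142 min.
Column-greedy (each task in turn goes to its cheapest remaining worker) gives 182 min, worse by 40.
Next-best assignment: Santos→Task T4, Lindqvist→Task T7, Ivanova→Task T5, Kapoor→Task T1, Varga→Task T3 = 153 min.
Swapping Lindqvist↔Santos (Lindqvist→Task T4 91 min, Santos→Task T5 93 min) adds 130.

Minimum total: 142 min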